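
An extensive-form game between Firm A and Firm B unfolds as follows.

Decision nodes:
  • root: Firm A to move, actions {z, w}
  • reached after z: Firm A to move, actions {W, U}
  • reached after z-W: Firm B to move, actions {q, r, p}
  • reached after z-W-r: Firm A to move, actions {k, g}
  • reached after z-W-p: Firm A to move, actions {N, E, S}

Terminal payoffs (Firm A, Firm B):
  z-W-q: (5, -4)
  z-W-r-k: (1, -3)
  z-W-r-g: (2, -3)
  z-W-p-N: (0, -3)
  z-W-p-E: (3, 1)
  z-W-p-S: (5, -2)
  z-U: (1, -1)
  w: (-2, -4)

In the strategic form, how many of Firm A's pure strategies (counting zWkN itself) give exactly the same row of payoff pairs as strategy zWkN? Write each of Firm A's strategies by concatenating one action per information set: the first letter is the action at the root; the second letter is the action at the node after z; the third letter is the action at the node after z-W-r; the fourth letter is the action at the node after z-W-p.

Row for zWkN (columns q, r, p): (5,-4) (1,-3) (0,-3).
Every one of Firm A's information sets is on the play path for some reply by Firm B when Firm A follows zWkN.
Changing the action at any of them therefore changes at least one column, so only zWkN itself gives this row.

1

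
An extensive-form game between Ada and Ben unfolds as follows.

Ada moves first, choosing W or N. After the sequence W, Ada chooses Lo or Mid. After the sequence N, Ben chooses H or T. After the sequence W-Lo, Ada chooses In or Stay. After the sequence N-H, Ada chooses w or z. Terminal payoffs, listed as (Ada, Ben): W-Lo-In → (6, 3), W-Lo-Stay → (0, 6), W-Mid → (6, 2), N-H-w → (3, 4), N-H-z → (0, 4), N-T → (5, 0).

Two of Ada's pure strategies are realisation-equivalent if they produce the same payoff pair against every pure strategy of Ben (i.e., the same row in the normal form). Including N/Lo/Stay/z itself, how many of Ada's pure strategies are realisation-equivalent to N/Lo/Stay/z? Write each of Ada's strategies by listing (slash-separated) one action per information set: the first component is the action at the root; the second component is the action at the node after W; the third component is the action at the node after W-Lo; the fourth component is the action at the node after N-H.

4

Row for N/Lo/Stay/z (columns H, T): (0,4) (5,0).
Under N/Lo/Stay/z, Ada's choice at the node after W and at the node after W-Lo can never be reached regardless of what Ben does, so varying those choices leaves every outcome unchanged.
Holding the reachable choices fixed and varying the unreachable ones freely already gives 2 × 2 = 4 equivalent strategies.
No other strategy reproduces this row, so those 4 are the full class: N/Lo/In/z, N/Lo/Stay/z, N/Mid/In/z, N/Mid/Stay/z.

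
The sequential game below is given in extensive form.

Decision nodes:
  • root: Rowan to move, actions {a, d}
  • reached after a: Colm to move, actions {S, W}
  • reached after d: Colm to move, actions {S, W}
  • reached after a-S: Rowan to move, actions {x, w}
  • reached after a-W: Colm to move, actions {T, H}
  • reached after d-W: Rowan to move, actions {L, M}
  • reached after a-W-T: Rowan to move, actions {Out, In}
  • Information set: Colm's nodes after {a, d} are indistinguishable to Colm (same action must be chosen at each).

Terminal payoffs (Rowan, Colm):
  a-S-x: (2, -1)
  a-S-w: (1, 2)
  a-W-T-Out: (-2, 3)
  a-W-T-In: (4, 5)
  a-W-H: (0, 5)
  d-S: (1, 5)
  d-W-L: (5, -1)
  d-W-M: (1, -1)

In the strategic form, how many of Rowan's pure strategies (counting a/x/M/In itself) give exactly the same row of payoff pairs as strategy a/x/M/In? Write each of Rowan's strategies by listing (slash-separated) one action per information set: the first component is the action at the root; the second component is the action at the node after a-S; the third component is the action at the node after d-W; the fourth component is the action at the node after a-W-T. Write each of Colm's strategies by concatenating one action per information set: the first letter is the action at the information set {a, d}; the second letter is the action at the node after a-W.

Row for a/x/M/In (columns ST, SH, WT, WH): (2,-1) (2,-1) (4,5) (0,5).
Under a/x/M/In, Rowan's choice at the node after d-W can never be reached regardless of what Colm does, so varying those choices leaves every outcome unchanged.
Holding the reachable choices fixed and varying the unreachable one freely already gives 2 equivalent strategies.
No other strategy reproduces this row, so those 2 are the full class: a/x/L/In, a/x/M/In.

2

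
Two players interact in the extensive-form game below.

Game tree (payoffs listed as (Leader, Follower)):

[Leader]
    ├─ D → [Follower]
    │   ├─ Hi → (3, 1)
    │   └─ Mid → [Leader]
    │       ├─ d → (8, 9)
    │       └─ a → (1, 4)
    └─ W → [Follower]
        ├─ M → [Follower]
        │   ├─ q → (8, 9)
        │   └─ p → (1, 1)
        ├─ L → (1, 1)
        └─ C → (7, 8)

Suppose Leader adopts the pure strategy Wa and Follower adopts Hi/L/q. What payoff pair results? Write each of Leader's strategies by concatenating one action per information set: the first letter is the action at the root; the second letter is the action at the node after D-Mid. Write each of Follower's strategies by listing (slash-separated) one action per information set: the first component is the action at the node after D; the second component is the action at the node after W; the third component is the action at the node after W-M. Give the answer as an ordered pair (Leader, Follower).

(1, 1)

Trace the play path from the root:
  Leader plays W
  Follower plays L at [W]
→ terminal payoff (1, 1).
(Leader's choice at the node after D-Mid is never reached on this path, so it doesn't affect the outcome.)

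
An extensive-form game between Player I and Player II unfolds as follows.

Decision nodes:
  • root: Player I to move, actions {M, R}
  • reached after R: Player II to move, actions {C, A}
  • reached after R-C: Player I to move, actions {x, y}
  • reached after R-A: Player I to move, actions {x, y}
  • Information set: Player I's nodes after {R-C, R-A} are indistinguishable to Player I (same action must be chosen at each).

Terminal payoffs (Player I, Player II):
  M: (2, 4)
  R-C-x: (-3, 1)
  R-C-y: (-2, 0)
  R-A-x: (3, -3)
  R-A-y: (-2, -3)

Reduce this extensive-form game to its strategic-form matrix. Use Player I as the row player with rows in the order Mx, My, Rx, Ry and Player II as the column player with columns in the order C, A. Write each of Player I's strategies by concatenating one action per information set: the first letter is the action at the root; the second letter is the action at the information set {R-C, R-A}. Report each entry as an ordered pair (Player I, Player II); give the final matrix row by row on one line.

Mx: (2,4) (2,4) | My: (2,4) (2,4) | Rx: (-3,1) (3,-3) | Ry: (-2,0) (-2,-3)

            C        A
  Mx    (2,4)    (2,4)
  My    (2,4)    (2,4)
  Rx   (-3,1)   (3,-3)
  Ry   (-2,0)  (-2,-3)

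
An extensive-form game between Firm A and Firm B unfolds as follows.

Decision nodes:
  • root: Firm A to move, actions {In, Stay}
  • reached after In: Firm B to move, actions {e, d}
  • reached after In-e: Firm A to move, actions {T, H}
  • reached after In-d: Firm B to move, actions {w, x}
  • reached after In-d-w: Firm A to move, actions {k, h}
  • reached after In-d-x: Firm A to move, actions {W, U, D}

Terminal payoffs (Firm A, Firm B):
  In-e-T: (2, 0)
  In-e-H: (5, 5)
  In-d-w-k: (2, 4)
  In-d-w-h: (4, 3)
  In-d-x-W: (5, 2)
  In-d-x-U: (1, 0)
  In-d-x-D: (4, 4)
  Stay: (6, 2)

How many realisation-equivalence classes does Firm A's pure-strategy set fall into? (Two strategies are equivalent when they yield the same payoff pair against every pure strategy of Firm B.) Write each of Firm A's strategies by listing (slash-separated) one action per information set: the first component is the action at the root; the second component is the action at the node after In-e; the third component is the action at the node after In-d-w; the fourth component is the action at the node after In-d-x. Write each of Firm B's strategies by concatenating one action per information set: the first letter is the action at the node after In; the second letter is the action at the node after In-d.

Firm A has 24 pure strategies: In/T/k/W, In/T/k/U, In/T/k/D, In/T/h/W, In/T/h/U, In/T/h/D, In/H/k/W, In/H/k/U, In/H/k/D, In/H/h/W, In/H/h/U, In/H/h/D, Stay/T/k/W, Stay/T/k/U, Stay/T/k/D, Stay/T/h/W, Stay/T/h/U, Stay/T/h/D, Stay/H/k/W, Stay/H/k/U, Stay/H/k/D, Stay/H/h/W, Stay/H/h/U, Stay/H/h/D. Columns: ew, ex, dw, dx.
{In/T/k/W} → row (2,0) (2,0) (2,4) (5,2)
{In/T/k/U} → row (2,0) (2,0) (2,4) (1,0)
{In/T/k/D} → row (2,0) (2,0) (2,4) (4,4)
{In/T/h/W} → row (2,0) (2,0) (4,3) (5,2)
{In/T/h/U} → row (2,0) (2,0) (4,3) (1,0)
{In/T/h/D} → row (2,0) (2,0) (4,3) (4,4)
{In/H/k/W} → row (5,5) (5,5) (2,4) (5,2)
{In/H/k/U} → row (5,5) (5,5) (2,4) (1,0)
{In/H/k/D} → row (5,5) (5,5) (2,4) (4,4)
{In/H/h/W} → row (5,5) (5,5) (4,3) (5,2)
{In/H/h/U} → row (5,5) (5,5) (4,3) (1,0)
{In/H/h/D} → row (5,5) (5,5) (4,3) (4,4)
{Stay/T/k/W, Stay/T/k/U, Stay/T/k/D, Stay/T/h/W, Stay/T/h/U, Stay/T/h/D, Stay/H/k/W, Stay/H/k/U, Stay/H/k/D, Stay/H/h/W, Stay/H/h/U, Stay/H/h/D} → row (6,2) (6,2) (6,2) (6,2)
That's 13 distinct rows out of 24 strategies.

13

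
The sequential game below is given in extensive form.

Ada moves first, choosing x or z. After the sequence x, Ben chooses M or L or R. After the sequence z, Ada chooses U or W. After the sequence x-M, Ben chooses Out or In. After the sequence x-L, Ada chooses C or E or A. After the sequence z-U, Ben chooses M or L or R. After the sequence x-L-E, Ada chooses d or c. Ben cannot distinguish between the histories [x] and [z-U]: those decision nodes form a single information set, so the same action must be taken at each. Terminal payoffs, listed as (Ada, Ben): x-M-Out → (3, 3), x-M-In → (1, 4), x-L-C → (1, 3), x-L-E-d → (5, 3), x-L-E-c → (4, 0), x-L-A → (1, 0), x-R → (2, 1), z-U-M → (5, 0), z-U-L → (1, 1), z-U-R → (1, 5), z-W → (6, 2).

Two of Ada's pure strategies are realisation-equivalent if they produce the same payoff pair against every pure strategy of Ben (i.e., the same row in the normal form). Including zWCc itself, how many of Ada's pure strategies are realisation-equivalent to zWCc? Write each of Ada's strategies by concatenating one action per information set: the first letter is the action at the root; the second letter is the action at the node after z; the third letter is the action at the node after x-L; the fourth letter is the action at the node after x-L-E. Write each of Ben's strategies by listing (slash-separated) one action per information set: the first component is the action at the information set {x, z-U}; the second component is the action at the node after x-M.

6

Row for zWCc (columns M/Out, M/In, L/Out, L/In, R/Out, R/In): (6,2) (6,2) (6,2) (6,2) (6,2) (6,2).
Under zWCc, Ada's choice at the node after x-L and at the node after x-L-E can never be reached regardless of what Ben does, so varying those choices leaves every outcome unchanged.
Holding the reachable choices fixed and varying the unreachable ones freely already gives 3 × 2 = 6 equivalent strategies.
No other strategy reproduces this row, so those 6 are the full class: zWCd, zWCc, zWEd, zWEc, zWAd, zWAc.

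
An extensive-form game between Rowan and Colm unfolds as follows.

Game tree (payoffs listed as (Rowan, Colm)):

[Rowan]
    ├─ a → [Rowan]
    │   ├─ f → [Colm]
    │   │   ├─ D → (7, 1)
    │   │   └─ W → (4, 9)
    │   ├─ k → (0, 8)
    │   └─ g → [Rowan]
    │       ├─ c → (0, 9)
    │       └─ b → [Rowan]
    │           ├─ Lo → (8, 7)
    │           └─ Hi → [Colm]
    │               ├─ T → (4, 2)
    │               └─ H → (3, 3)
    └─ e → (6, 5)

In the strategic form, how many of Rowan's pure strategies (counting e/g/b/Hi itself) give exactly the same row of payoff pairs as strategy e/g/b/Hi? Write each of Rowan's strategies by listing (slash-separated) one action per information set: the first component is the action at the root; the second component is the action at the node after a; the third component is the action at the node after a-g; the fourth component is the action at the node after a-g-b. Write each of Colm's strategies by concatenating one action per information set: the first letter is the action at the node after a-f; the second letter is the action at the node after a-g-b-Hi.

12

Row for e/g/b/Hi (columns DT, DH, WT, WH): (6,5) (6,5) (6,5) (6,5).
Under e/g/b/Hi, Rowan's choice at the node after a and at the node after a-g and at the node after a-g-b can never be reached regardless of what Colm does, so varying those choices leaves every outcome unchanged.
Holding the reachable choices fixed and varying the unreachable ones freely already gives 3 × 2 × 2 = 12 equivalent strategies.
No other strategy reproduces this row, so those 12 are the full class: e/f/c/Lo, e/f/c/Hi, e/f/b/Lo, e/f/b/Hi, e/k/c/Lo, e/k/c/Hi, e/k/b/Lo, e/k/b/Hi, e/g/c/Lo, e/g/c/Hi, e/g/b/Lo, e/g/b/Hi.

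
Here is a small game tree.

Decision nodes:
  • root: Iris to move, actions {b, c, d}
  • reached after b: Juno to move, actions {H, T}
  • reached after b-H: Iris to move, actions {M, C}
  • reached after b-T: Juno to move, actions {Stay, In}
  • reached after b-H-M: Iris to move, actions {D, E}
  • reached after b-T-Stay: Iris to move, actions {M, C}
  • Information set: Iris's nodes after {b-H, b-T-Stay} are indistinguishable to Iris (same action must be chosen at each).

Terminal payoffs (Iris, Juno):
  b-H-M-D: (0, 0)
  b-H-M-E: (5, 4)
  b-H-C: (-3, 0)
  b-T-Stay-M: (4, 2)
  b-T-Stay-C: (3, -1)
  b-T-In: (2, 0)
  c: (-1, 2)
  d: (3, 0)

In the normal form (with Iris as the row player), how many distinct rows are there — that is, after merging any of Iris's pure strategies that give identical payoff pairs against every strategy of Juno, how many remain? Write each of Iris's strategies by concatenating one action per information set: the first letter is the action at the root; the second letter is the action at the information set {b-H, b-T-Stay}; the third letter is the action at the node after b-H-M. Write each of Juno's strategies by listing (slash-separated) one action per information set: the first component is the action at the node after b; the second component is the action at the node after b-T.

Iris has 12 pure strategies: bMD, bME, bCD, bCE, cMD, cME, cCD, cCE, dMD, dME, dCD, dCE. Columns: H/Stay, H/In, T/Stay, T/In.
{bMD} → row (0,0) (0,0) (4,2) (2,0)
{bME} → row (5,4) (5,4) (4,2) (2,0)
{bCD, bCE} → row (-3,0) (-3,0) (3,-1) (2,0)
{cMD, cME, cCD, cCE} → row (-1,2) (-1,2) (-1,2) (-1,2)
{dMD, dME, dCD, dCE} → row (3,0) (3,0) (3,0) (3,0)
That's 5 distinct rows out of 12 strategies.

5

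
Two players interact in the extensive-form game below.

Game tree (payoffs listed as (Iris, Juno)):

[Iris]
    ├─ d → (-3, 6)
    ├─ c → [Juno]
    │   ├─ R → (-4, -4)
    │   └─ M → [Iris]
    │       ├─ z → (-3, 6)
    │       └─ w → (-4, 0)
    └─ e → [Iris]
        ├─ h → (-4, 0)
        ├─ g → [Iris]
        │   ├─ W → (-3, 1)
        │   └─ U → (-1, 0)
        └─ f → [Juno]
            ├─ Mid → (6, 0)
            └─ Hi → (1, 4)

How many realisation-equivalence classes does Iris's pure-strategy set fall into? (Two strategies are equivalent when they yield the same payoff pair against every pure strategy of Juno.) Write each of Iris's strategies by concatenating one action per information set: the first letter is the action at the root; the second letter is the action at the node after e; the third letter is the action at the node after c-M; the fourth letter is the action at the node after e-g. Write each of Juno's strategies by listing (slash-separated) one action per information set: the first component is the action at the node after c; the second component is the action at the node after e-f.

7

Iris has 36 pure strategies: dhzW, dhzU, dhwW, dhwU, dgzW, dgzU, dgwW, dgwU, dfzW, dfzU, dfwW, dfwU, chzW, chzU, chwW, chwU, cgzW, cgzU, cgwW, cgwU, cfzW, cfzU, cfwW, cfwU, ehzW, ehzU, ehwW, ehwU, egzW, egzU, egwW, egwU, efzW, efzU, efwW, efwU. Columns: R/Mid, R/Hi, M/Mid, M/Hi.
{dhzW, dhzU, dhwW, dhwU, dgzW, dgzU, dgwW, dgwU, dfzW, dfzU, dfwW, dfwU} → row (-3,6) (-3,6) (-3,6) (-3,6)
{chzW, chzU, cgzW, cgzU, cfzW, cfzU} → row (-4,-4) (-4,-4) (-3,6) (-3,6)
{chwW, chwU, cgwW, cgwU, cfwW, cfwU} → row (-4,-4) (-4,-4) (-4,0) (-4,0)
{ehzW, ehzU, ehwW, ehwU} → row (-4,0) (-4,0) (-4,0) (-4,0)
{egzW, egwW} → row (-3,1) (-3,1) (-3,1) (-3,1)
{egzU, egwU} → row (-1,0) (-1,0) (-1,0) (-1,0)
{efzW, efzU, efwW, efwU} → row (6,0) (1,4) (6,0) (1,4)
That's 7 distinct rows out of 36 strategies.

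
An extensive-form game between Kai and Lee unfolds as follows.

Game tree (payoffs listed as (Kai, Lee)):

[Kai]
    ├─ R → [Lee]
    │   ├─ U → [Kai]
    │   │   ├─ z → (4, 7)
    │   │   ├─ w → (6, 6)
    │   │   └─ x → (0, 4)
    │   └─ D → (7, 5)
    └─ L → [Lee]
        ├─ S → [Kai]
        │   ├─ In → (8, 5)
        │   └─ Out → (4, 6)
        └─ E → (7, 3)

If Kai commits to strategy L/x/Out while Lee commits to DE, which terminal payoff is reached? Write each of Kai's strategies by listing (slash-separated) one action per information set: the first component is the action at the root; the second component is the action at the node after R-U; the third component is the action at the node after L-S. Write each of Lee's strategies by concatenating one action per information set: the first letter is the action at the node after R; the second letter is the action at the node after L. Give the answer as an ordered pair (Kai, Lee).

Trace the play path from the root:
  Kai plays L
  Lee plays E at [L]
→ terminal payoff (7, 3).
(Kai's choice at the node after R-U is never reached on this path, so it doesn't affect the outcome.)

(7, 3)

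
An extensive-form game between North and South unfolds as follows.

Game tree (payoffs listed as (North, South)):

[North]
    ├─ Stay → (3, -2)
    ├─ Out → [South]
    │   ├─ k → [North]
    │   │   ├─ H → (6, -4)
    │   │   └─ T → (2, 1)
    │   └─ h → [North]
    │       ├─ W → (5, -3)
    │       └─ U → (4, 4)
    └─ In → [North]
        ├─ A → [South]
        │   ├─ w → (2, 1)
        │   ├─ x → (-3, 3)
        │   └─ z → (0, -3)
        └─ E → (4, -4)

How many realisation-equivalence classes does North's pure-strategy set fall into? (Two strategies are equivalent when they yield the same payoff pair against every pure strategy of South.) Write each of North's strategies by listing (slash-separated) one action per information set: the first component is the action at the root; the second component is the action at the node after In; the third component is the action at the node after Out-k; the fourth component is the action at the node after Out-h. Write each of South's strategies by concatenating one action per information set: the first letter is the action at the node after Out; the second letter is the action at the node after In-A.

7

North has 24 pure strategies: Stay/A/H/W, Stay/A/H/U, Stay/A/T/W, Stay/A/T/U, Stay/E/H/W, Stay/E/H/U, Stay/E/T/W, Stay/E/T/U, Out/A/H/W, Out/A/H/U, Out/A/T/W, Out/A/T/U, Out/E/H/W, Out/E/H/U, Out/E/T/W, Out/E/T/U, In/A/H/W, In/A/H/U, In/A/T/W, In/A/T/U, In/E/H/W, In/E/H/U, In/E/T/W, In/E/T/U. Columns: kw, kx, kz, hw, hx, hz.
{Stay/A/H/W, Stay/A/H/U, Stay/A/T/W, Stay/A/T/U, Stay/E/H/W, Stay/E/H/U, Stay/E/T/W, Stay/E/T/U} → row (3,-2) (3,-2) (3,-2) (3,-2) (3,-2) (3,-2)
{Out/A/H/W, Out/E/H/W} → row (6,-4) (6,-4) (6,-4) (5,-3) (5,-3) (5,-3)
{Out/A/H/U, Out/E/H/U} → row (6,-4) (6,-4) (6,-4) (4,4) (4,4) (4,4)
{Out/A/T/W, Out/E/T/W} → row (2,1) (2,1) (2,1) (5,-3) (5,-3) (5,-3)
{Out/A/T/U, Out/E/T/U} → row (2,1) (2,1) (2,1) (4,4) (4,4) (4,4)
{In/A/H/W, In/A/H/U, In/A/T/W, In/A/T/U} → row (2,1) (-3,3) (0,-3) (2,1) (-3,3) (0,-3)
{In/E/H/W, In/E/H/U, In/E/T/W, In/E/T/U} → row (4,-4) (4,-4) (4,-4) (4,-4) (4,-4) (4,-4)
That's 7 distinct rows out of 24 strategies.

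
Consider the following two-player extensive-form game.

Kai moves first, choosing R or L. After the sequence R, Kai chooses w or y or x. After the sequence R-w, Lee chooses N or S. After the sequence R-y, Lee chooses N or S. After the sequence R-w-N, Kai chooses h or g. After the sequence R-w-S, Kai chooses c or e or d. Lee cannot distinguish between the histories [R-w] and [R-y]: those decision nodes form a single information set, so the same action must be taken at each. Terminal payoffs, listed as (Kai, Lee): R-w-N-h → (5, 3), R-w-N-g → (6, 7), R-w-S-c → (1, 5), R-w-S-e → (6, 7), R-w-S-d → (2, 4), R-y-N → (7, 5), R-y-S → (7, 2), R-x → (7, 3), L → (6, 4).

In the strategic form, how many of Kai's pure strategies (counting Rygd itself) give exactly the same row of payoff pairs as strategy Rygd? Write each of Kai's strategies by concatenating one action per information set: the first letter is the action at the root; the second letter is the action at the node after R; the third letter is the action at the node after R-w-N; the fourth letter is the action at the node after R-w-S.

Row for Rygd (columns N, S): (7,5) (7,2).
Under Rygd, Kai's choice at the node after R-w-N and at the node after R-w-S can never be reached regardless of what Lee does, so varying those choices leaves every outcome unchanged.
Holding the reachable choices fixed and varying the unreachable ones freely already gives 2 × 3 = 6 equivalent strategies.
No other strategy reproduces this row, so those 6 are the full class: Ryhc, Ryhe, Ryhd, Rygc, Ryge, Rygd.

6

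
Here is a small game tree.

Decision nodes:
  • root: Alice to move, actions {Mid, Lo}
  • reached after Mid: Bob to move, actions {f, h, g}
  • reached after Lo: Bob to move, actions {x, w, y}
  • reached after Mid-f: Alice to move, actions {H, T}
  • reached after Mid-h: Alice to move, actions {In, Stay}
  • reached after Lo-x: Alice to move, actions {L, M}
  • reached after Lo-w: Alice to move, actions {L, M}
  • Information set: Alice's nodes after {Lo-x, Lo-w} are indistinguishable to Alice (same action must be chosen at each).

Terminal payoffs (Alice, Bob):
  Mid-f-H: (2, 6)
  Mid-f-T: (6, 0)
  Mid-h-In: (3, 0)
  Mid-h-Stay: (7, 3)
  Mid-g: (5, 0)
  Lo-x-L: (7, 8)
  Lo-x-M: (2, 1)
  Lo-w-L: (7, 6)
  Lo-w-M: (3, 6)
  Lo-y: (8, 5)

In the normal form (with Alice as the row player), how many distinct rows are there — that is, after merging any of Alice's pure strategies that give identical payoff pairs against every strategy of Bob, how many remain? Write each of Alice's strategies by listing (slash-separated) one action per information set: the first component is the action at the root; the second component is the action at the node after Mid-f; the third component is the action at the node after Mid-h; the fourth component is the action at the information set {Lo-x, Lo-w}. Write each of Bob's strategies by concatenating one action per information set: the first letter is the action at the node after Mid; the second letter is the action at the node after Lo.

6

Alice has 16 pure strategies: Mid/H/In/L, Mid/H/In/M, Mid/H/Stay/L, Mid/H/Stay/M, Mid/T/In/L, Mid/T/In/M, Mid/T/Stay/L, Mid/T/Stay/M, Lo/H/In/L, Lo/H/In/M, Lo/H/Stay/L, Lo/H/Stay/M, Lo/T/In/L, Lo/T/In/M, Lo/T/Stay/L, Lo/T/Stay/M. Columns: fx, fw, fy, hx, hw, hy, gx, gw, gy.
{Mid/H/In/L, Mid/H/In/M} → row (2,6) (2,6) (2,6) (3,0) (3,0) (3,0) (5,0) (5,0) (5,0)
{Mid/H/Stay/L, Mid/H/Stay/M} → row (2,6) (2,6) (2,6) (7,3) (7,3) (7,3) (5,0) (5,0) (5,0)
{Mid/T/In/L, Mid/T/In/M} → row (6,0) (6,0) (6,0) (3,0) (3,0) (3,0) (5,0) (5,0) (5,0)
{Mid/T/Stay/L, Mid/T/Stay/M} → row (6,0) (6,0) (6,0) (7,3) (7,3) (7,3) (5,0) (5,0) (5,0)
{Lo/H/In/L, Lo/H/Stay/L, Lo/T/In/L, Lo/T/Stay/L} → row (7,8) (7,6) (8,5) (7,8) (7,6) (8,5) (7,8) (7,6) (8,5)
{Lo/H/In/M, Lo/H/Stay/M, Lo/T/In/M, Lo/T/Stay/M} → row (2,1) (3,6) (8,5) (2,1) (3,6) (8,5) (2,1) (3,6) (8,5)
That's 6 distinct rows out of 16 strategies.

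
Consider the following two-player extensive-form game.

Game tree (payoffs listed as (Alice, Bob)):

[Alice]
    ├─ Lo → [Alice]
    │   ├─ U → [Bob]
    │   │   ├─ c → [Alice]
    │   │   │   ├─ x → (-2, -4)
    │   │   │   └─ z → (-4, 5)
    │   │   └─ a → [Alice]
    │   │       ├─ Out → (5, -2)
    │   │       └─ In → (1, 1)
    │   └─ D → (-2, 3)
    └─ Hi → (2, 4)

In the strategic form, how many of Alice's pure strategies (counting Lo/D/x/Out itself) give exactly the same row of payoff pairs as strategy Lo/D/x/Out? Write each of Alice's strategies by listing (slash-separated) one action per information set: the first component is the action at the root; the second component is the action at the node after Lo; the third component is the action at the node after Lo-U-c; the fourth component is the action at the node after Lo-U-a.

4

Row for Lo/D/x/Out (columns c, a): (-2,3) (-2,3).
Under Lo/D/x/Out, Alice's choice at the node after Lo-U-c and at the node after Lo-U-a can never be reached regardless of what Bob does, so varying those choices leaves every outcome unchanged.
Holding the reachable choices fixed and varying the unreachable ones freely already gives 2 × 2 = 4 equivalent strategies.
No other strategy reproduces this row, so those 4 are the full class: Lo/D/x/Out, Lo/D/x/In, Lo/D/z/Out, Lo/D/z/In.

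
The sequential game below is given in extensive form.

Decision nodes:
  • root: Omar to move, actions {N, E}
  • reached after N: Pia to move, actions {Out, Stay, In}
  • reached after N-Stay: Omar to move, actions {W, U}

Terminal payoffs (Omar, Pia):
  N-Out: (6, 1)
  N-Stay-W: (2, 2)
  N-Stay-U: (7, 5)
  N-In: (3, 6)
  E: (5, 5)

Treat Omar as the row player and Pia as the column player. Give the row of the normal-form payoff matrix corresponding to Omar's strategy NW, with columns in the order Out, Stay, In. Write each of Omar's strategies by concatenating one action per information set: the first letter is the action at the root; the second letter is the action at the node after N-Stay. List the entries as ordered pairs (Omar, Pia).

(6,1) (2,2) (3,6)

vs Out: Omar plays N → Pia plays Out at [N] → (6, 1)
vs Stay: Omar plays N → Pia plays Stay at [N] → Omar plays W at [N-Stay] → (2, 2)
vs In: Omar plays N → Pia plays In at [N] → (3, 6)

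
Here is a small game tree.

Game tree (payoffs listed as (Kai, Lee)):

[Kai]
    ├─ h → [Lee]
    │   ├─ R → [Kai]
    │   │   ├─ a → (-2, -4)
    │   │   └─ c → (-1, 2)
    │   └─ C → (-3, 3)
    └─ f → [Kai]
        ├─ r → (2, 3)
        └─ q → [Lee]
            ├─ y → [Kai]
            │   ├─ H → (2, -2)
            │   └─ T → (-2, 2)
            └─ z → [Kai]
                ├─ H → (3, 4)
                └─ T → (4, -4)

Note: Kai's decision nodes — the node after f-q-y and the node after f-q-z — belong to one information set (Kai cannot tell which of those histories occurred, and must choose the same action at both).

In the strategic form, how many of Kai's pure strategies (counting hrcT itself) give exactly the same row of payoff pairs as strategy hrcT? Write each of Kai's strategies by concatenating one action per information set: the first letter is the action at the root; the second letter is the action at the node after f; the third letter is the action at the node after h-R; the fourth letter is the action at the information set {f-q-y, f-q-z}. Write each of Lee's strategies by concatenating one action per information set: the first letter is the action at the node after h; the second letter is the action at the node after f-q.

4

Row for hrcT (columns Ry, Rz, Cy, Cz): (-1,2) (-1,2) (-3,3) (-3,3).
Under hrcT, Kai's choice at the node after f and at the information set {f-q-y, f-q-z} can never be reached regardless of what Lee does, so varying those choices leaves every outcome unchanged.
Holding the reachable choices fixed and varying the unreachable ones freely already gives 2 × 2 = 4 equivalent strategies.
No other strategy reproduces this row, so those 4 are the full class: hrcH, hrcT, hqcH, hqcT.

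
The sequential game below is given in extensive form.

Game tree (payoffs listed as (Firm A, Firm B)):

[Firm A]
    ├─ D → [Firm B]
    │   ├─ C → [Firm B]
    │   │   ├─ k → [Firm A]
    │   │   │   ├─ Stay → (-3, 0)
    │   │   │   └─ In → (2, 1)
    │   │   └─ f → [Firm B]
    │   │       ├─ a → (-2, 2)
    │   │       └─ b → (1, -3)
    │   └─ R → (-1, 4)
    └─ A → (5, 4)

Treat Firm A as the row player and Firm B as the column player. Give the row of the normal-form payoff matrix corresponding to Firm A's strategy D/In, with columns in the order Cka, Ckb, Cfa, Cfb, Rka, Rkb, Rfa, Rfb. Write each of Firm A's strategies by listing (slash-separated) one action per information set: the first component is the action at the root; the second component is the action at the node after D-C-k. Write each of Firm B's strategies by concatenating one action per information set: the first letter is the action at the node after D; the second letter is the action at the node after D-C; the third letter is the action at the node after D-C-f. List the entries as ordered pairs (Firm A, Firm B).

(2,1) (2,1) (-2,2) (1,-3) (-1,4) (-1,4) (-1,4) (-1,4)

vs Cka: Firm A plays D → Firm B plays C at [D] → Firm B plays k at [D-C] → Firm A plays In at [D-C-k] → (2, 1)
vs Ckb: Firm A plays D → Firm B plays C at [D] → Firm B plays k at [D-C] → Firm A plays In at [D-C-k] → (2, 1)
vs Cfa: Firm A plays D → Firm B plays C at [D] → Firm B plays f at [D-C] → Firm B plays a at [D-C-f] → (-2, 2)
vs Cfb: Firm A plays D → Firm B plays C at [D] → Firm B plays f at [D-C] → Firm B plays b at [D-C-f] → (1, -3)
vs Rka: Firm A plays D → Firm B plays R at [D] → (-1, 4)
vs Rkb: Firm A plays D → Firm B plays R at [D] → (-1, 4)
vs Rfa: Firm A plays D → Firm B plays R at [D] → (-1, 4)
vs Rfb: Firm A plays D → Firm B plays R at [D] → (-1, 4)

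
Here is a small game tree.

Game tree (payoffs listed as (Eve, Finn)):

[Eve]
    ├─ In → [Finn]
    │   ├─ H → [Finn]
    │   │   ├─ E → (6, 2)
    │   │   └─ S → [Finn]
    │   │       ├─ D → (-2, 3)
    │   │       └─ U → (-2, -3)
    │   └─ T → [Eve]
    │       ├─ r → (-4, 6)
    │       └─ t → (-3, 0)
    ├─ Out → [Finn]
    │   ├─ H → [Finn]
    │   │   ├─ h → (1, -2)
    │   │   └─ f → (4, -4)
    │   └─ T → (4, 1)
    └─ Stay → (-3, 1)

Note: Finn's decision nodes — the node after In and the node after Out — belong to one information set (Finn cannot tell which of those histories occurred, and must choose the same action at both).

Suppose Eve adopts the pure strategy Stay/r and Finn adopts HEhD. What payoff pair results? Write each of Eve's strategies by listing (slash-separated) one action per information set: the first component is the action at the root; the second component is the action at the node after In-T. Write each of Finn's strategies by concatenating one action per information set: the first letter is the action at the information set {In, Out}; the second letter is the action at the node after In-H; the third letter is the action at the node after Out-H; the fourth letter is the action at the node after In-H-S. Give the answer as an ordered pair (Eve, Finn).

Trace the play path from the root:
  Eve plays Stay
→ terminal payoff (-3, 1).
(Eve's choice at the node after In-T is never reached on this path, so it doesn't affect the outcome.)

(-3, 1)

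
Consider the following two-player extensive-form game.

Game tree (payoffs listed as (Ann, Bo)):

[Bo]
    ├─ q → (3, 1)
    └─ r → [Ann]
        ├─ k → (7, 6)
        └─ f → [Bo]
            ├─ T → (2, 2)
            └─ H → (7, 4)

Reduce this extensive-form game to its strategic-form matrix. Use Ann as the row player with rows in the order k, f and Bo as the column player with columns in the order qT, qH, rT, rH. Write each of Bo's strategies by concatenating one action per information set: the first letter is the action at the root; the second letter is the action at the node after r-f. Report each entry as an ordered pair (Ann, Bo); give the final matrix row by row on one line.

k: (3,1) (3,1) (7,6) (7,6) | f: (3,1) (3,1) (2,2) (7,4)

Row k: qT→(3,1), qH→(3,1), rT→(7,6), rH→(7,6)
Row f: qT→(3,1), qH→(3,1), rT→(2,2), rH→(7,4)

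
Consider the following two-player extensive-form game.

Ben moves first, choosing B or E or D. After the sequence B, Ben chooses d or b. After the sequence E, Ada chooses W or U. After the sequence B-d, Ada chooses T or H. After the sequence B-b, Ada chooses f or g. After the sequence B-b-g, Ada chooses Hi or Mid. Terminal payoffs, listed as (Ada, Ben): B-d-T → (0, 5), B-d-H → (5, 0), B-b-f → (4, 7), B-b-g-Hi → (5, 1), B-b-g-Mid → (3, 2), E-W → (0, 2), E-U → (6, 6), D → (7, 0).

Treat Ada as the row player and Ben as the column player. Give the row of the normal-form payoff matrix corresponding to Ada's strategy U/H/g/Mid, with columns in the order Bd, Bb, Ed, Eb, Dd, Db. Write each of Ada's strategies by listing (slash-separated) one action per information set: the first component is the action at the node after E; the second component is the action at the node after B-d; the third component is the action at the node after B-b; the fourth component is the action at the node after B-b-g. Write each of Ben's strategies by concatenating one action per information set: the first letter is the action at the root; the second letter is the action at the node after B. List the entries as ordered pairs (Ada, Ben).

vs Bd: Ben plays B → Ben plays d at [B] → Ada plays H at [B-d] → (5, 0)
vs Bb: Ben plays B → Ben plays b at [B] → Ada plays g at [B-b] → Ada plays Mid at [B-b-g] → (3, 2)
vs Ed: Ben plays E → Ada plays U at [E] → (6, 6)
vs Eb: Ben plays E → Ada plays U at [E] → (6, 6)
vs Dd: Ben plays D → (7, 0)
vs Db: Ben plays D → (7, 0)

(5,0) (3,2) (6,6) (6,6) (7,0) (7,0)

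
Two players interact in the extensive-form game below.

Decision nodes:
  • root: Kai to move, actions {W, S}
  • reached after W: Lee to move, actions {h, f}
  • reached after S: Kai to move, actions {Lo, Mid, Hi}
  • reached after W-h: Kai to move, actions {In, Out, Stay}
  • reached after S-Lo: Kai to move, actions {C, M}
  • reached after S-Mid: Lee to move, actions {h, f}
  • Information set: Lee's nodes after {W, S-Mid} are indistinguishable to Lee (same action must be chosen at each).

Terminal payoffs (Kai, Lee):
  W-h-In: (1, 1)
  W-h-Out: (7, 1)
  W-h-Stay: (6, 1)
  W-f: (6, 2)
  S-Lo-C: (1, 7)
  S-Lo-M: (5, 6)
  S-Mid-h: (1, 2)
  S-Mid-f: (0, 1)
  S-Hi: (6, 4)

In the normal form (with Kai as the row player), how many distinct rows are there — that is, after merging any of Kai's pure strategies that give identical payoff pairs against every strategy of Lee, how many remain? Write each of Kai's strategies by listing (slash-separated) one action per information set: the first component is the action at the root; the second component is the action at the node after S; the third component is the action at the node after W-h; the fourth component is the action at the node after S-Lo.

7

Kai has 36 pure strategies: W/Lo/In/C, W/Lo/In/M, W/Lo/Out/C, W/Lo/Out/M, W/Lo/Stay/C, W/Lo/Stay/M, W/Mid/In/C, W/Mid/In/M, W/Mid/Out/C, W/Mid/Out/M, W/Mid/Stay/C, W/Mid/Stay/M, W/Hi/In/C, W/Hi/In/M, W/Hi/Out/C, W/Hi/Out/M, W/Hi/Stay/C, W/Hi/Stay/M, S/Lo/In/C, S/Lo/In/M, S/Lo/Out/C, S/Lo/Out/M, S/Lo/Stay/C, S/Lo/Stay/M, S/Mid/In/C, S/Mid/In/M, S/Mid/Out/C, S/Mid/Out/M, S/Mid/Stay/C, S/Mid/Stay/M, S/Hi/In/C, S/Hi/In/M, S/Hi/Out/C, S/Hi/Out/M, S/Hi/Stay/C, S/Hi/Stay/M. Columns: h, f.
{W/Lo/In/C, W/Lo/In/M, W/Mid/In/C, W/Mid/In/M, W/Hi/In/C, W/Hi/In/M} → row (1,1) (6,2)
{W/Lo/Out/C, W/Lo/Out/M, W/Mid/Out/C, W/Mid/Out/M, W/Hi/Out/C, W/Hi/Out/M} → row (7,1) (6,2)
{W/Lo/Stay/C, W/Lo/Stay/M, W/Mid/Stay/C, W/Mid/Stay/M, W/Hi/Stay/C, W/Hi/Stay/M} → row (6,1) (6,2)
{S/Lo/In/C, S/Lo/Out/C, S/Lo/Stay/C} → row (1,7) (1,7)
{S/Lo/In/M, S/Lo/Out/M, S/Lo/Stay/M} → row (5,6) (5,6)
{S/Mid/In/C, S/Mid/In/M, S/Mid/Out/C, S/Mid/Out/M, S/Mid/Stay/C, S/Mid/Stay/M} → row (1,2) (0,1)
{S/Hi/In/C, S/Hi/In/M, S/Hi/Out/C, S/Hi/Out/M, S/Hi/Stay/C, S/Hi/Stay/M} → row (6,4) (6,4)
That's 7 distinct rows out of 36 strategies.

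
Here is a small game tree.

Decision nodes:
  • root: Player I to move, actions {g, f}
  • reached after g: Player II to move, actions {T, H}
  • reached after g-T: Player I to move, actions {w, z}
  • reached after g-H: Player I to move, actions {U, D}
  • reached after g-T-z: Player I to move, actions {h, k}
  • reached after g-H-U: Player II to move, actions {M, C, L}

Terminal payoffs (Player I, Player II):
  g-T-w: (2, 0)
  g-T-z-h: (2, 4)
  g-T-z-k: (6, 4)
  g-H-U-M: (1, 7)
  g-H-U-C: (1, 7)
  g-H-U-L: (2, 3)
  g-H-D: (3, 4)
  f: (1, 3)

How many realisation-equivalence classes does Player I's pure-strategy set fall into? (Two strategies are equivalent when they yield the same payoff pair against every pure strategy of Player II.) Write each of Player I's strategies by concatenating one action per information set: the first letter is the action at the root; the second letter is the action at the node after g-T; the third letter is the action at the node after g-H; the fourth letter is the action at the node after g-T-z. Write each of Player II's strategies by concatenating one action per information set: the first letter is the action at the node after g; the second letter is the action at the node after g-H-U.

Player I has 16 pure strategies: gwUh, gwUk, gwDh, gwDk, gzUh, gzUk, gzDh, gzDk, fwUh, fwUk, fwDh, fwDk, fzUh, fzUk, fzDh, fzDk. Columns: TM, TC, TL, HM, HC, HL.
{gwUh, gwUk} → row (2,0) (2,0) (2,0) (1,7) (1,7) (2,3)
{gwDh, gwDk} → row (2,0) (2,0) (2,0) (3,4) (3,4) (3,4)
{gzUh} → row (2,4) (2,4) (2,4) (1,7) (1,7) (2,3)
{gzUk} → row (6,4) (6,4) (6,4) (1,7) (1,7) (2,3)
{gzDh} → row (2,4) (2,4) (2,4) (3,4) (3,4) (3,4)
{gzDk} → row (6,4) (6,4) (6,4) (3,4) (3,4) (3,4)
{fwUh, fwUk, fwDh, fwDk, fzUh, fzUk, fzDh, fzDk} → row (1,3) (1,3) (1,3) (1,3) (1,3) (1,3)
That's 7 distinct rows out of 16 strategies.

7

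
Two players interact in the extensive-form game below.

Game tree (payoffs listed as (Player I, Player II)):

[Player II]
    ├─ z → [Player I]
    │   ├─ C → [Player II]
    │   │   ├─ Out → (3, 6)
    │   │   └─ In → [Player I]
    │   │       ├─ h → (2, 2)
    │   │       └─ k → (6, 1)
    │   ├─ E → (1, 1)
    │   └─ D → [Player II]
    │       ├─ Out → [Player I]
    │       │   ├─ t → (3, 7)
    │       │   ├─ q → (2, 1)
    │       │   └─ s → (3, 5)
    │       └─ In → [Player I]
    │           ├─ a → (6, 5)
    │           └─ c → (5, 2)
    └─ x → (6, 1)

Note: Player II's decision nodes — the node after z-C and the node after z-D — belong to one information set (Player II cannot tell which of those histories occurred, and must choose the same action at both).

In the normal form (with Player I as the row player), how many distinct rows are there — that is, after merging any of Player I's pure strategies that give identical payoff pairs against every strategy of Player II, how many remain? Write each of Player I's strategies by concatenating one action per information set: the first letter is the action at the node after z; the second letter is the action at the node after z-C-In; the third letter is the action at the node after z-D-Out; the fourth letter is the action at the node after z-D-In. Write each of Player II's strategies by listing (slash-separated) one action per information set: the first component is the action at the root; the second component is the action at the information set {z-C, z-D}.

9

Player I has 36 pure strategies: Chta, Chtc, Chqa, Chqc, Chsa, Chsc, Ckta, Cktc, Ckqa, Ckqc, Cksa, Cksc, Ehta, Ehtc, Ehqa, Ehqc, Ehsa, Ehsc, Ekta, Ektc, Ekqa, Ekqc, Eksa, Eksc, Dhta, Dhtc, Dhqa, Dhqc, Dhsa, Dhsc, Dkta, Dktc, Dkqa, Dkqc, Dksa, Dksc. Columns: z/Out, z/In, x/Out, x/In.
{Chta, Chtc, Chqa, Chqc, Chsa, Chsc} → row (3,6) (2,2) (6,1) (6,1)
{Ckta, Cktc, Ckqa, Ckqc, Cksa, Cksc} → row (3,6) (6,1) (6,1) (6,1)
{Ehta, Ehtc, Ehqa, Ehqc, Ehsa, Ehsc, Ekta, Ektc, Ekqa, Ekqc, Eksa, Eksc} → row (1,1) (1,1) (6,1) (6,1)
{Dhta, Dkta} → row (3,7) (6,5) (6,1) (6,1)
{Dhtc, Dktc} → row (3,7) (5,2) (6,1) (6,1)
{Dhqa, Dkqa} → row (2,1) (6,5) (6,1) (6,1)
{Dhqc, Dkqc} → row (2,1) (5,2) (6,1) (6,1)
{Dhsa, Dksa} → row (3,5) (6,5) (6,1) (6,1)
{Dhsc, Dksc} → row (3,5) (5,2) (6,1) (6,1)
That's 9 distinct rows out of 36 strategies.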